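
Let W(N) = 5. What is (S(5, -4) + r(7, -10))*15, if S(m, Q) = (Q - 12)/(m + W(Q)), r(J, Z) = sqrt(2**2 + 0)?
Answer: 6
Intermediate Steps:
r(J, Z) = 2 (r(J, Z) = sqrt(4 + 0) = sqrt(4) = 2)
S(m, Q) = (-12 + Q)/(5 + m) (S(m, Q) = (Q - 12)/(m + 5) = (-12 + Q)/(5 + m))
(S(5, -4) + r(7, -10))*15 = ((-12 - 4)/(5 + 5) + 2)*15 = (-16/10 + 2)*15 = ((1/10)*(-16) + 2)*15 = (-8/5 + 2)*15 = (2/5)*15 = 6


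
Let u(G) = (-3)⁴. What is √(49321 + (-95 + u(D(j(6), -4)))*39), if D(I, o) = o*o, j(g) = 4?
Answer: 5*√1951 ≈ 220.85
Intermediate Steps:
D(I, o) = o²
u(G) = 81
√(49321 + (-95 + u(D(j(6), -4)))*39) = √(49321 + (-95 + 81)*39) = √(49321 - 14*39) = √(49321 - 546) = √48775 = 5*√1951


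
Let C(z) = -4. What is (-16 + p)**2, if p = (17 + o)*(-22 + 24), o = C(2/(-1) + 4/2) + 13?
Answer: 1296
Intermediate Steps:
o = 9 (o = -4 + 13 = 9)
p = 52 (p = (17 + 9)*(-22 + 24) = 26*2 = 52)
(-16 + p)**2 = (-16 + 52)**2 = 36**2 = 1296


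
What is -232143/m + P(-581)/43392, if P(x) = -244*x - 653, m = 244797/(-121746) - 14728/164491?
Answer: 72539388656248301/656262705280 ≈ 1.1053e+5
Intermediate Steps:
m = -136116435/64809454 (m = 244797*(-1/121746) - 14728*1/164491 = -81599/40582 - 14728/164491 = -136116435/64809454 ≈ -2.1003)
P(x) = -653 - 244*x
-232143/m + P(-581)/43392 = -232143/(-136116435/64809454) + (-653 - 244*(-581))/43392 = -232143*(-64809454/136116435) + (-653 + 141764)*(1/43392) = 5015020359974/45372145 + 141111*(1/43392) = 5015020359974/45372145 + 47037/14464 = 72539388656248301/656262705280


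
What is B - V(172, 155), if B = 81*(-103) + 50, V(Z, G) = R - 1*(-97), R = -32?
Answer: -8358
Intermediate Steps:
V(Z, G) = 65 (V(Z, G) = -32 - 1*(-97) = -32 + 97 = 65)
B = -8293 (B = -8343 + 50 = -8293)
B - V(172, 155) = -8293 - 1*65 = -8293 - 65 = -8358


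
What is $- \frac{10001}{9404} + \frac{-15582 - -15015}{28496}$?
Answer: $- \frac{72580141}{66994096} \approx -1.0834$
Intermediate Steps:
$- \frac{10001}{9404} + \frac{-15582 - -15015}{28496} = \left(-10001\right) \frac{1}{9404} + \left(-15582 + 15015\right) \frac{1}{28496} = - \frac{10001}{9404} - \frac{567}{28496} = - \frac{72580141}{66994096}$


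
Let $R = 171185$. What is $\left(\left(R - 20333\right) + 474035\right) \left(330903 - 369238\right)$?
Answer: $-23955043145$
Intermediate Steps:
$\left(\left(R - 20333\right) + 474035\right) \left(330903 - 369238\right) = \left(\left(171185 - 20333\right) + 474035\right) \left(330903 - 369238\right) = \left(\left(171185 - 20333\right) + 474035\right) \left(-38335\right) = \left(150852 + 474035\right) \left(-38335\right) = 624887 \left(-38335\right) = -23955043145$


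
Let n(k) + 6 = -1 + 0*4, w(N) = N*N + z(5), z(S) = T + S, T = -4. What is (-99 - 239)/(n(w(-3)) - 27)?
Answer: 169/17 ≈ 9.9412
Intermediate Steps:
z(S) = -4 + S
w(N) = 1 + N**2 (w(N) = N*N + (-4 + 5) = N**2 + 1 = 1 + N**2)
n(k) = -7 (n(k) = -6 + (-1 + 0*4) = -6 + (-1 + 0) = -6 - 1 = -7)
(-99 - 239)/(n(w(-3)) - 27) = (-99 - 239)/(-7 - 27) = -338/(-34) = -338*(-1/34) = 169/17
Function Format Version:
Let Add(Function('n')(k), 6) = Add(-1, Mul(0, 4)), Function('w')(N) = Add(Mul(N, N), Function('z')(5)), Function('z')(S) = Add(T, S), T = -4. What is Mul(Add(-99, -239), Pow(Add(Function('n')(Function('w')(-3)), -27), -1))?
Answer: Rational(169, 17) ≈ 9.9412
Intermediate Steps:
Function('z')(S) = Add(-4, S)
Function('w')(N) = Add(1, Pow(N, 2)) (Function('w')(N) = Add(Mul(N, N), Add(-4, 5)) = Add(Pow(N, 2), 1) = Add(1, Pow(N, 2)))
Function('n')(k) = -7 (Function('n')(k) = Add(-6, Add(-1, Mul(0, 4))) = Add(-6, Add(-1, 0)) = Add(-6, -1) = -7)
Mul(Add(-99, -239), Pow(Add(Function('n')(Function('w')(-3)), -27), -1)) = Mul(Add(-99, -239), Pow(Add(-7, -27), -1)) = Mul(-338, Pow(-34, -1)) = Mul(-338, Rational(-1, 34)) = Rational(169, 17)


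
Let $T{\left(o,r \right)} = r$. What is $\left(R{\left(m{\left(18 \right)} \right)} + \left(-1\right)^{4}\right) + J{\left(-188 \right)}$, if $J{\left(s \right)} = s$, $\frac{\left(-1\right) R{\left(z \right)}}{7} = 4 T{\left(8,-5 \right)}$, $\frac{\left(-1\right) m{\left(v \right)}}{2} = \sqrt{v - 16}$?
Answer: $-47$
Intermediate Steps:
$m{\left(v \right)} = - 2 \sqrt{-16 + v}$ ($m{\left(v \right)} = - 2 \sqrt{v - 16} = - 2 \sqrt{-16 + v}$)
$R{\left(z \right)} = 140$ ($R{\left(z \right)} = - 7 \cdot 4 \left(-5\right) = \left(-7\right) \left(-20\right) = 140$)
$\left(R{\left(m{\left(18 \right)} \right)} + \left(-1\right)^{4}\right) + J{\left(-188 \right)} = \left(140 + \left(-1\right)^{4}\right) - 188 = \left(140 + 1\right) - 188 = 141 - 188 = -47$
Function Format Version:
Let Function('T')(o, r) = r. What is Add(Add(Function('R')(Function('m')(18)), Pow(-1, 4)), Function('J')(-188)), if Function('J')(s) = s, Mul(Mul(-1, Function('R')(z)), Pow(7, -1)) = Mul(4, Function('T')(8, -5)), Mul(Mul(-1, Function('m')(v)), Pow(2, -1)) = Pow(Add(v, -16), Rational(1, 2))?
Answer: -47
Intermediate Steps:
Function('m')(v) = Mul(-2, Pow(Add(-16, v), Rational(1, 2))) (Function('m')(v) = Mul(-2, Pow(Add(v, -16), Rational(1, 2))) = Mul(-2, Pow(Add(-16, v), Rational(1, 2))))
Function('R')(z) = 140 (Function('R')(z) = Mul(-7, Mul(4, -5)) = Mul(-7, -20) = 140)
Add(Add(Function('R')(Function('m')(18)), Pow(-1, 4)), Function('J')(-188)) = Add(Add(140, Pow(-1, 4)), -188) = Add(Add(140, 1), -188) = Add(141, -188) = -47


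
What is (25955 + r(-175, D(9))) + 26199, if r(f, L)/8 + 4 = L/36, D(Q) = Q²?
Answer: 52140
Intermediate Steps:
r(f, L) = -32 + 2*L/9 (r(f, L) = -32 + 8*(L/36) = -32 + 2*L/9)
(25955 + r(-175, D(9))) + 26199 = (25955 + (-32 + (2/9)*9²)) + 26199 = (25955 + (-32 + (2/9)*81)) + 26199 = (25955 + (-32 + 18)) + 26199 = (25955 - 14) + 26199 = 25941 + 26199 = 52140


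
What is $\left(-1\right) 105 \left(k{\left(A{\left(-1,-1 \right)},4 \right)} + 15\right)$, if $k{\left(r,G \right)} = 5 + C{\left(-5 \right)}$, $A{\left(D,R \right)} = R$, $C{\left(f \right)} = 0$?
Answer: $-2100$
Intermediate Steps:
$k{\left(r,G \right)} = 5$ ($k{\left(r,G \right)} = 5 + 0 = 5$)
$\left(-1\right) 105 \left(k{\left(A{\left(-1,-1 \right)},4 \right)} + 15\right) = \left(-1\right) 105 \left(5 + 15\right) = \left(-105\right) 20 = -2100$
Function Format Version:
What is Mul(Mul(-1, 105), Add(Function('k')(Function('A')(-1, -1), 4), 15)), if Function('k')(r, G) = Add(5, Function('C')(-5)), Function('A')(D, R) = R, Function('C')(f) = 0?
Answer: -2100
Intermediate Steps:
Function('k')(r, G) = 5 (Function('k')(r, G) = Add(5, 0) = 5)
Mul(Mul(-1, 105), Add(Function('k')(Function('A')(-1, -1), 4), 15)) = Mul(Mul(-1, 105), Add(5, 15)) = Mul(-105, 20) = -2100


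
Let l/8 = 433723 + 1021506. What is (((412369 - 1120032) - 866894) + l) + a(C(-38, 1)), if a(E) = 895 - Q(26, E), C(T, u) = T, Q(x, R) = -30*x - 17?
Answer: 10068967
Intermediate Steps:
l = 11641832 (l = 8*(433723 + 1021506) = 8*1455229 = 11641832)
Q(x, R) = -17 - 30*x
a(E) = 1692 (a(E) = 895 - (-17 - 30*26) = 895 - (-17 - 780) = 895 - 1*(-797) = 895 + 797 = 1692)
(((412369 - 1120032) - 866894) + l) + a(C(-38, 1)) = (((412369 - 1120032) - 866894) + 11641832) + 1692 = ((-707663 - 866894) + 11641832) + 1692 = (-1574557 + 11641832) + 1692 = 10067275 + 1692 = 10068967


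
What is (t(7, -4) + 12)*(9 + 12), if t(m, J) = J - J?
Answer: 252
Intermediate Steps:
t(m, J) = 0
(t(7, -4) + 12)*(9 + 12) = (0 + 12)*(9 + 12) = 12*21 = 252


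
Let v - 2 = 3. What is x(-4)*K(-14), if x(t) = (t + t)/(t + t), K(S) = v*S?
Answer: -70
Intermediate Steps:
v = 5 (v = 2 + 3 = 5)
K(S) = 5*S
x(t) = 1 (x(t) = (2*t)/((2*t)) = (2*t)*(1/(2*t)) = 1)
x(-4)*K(-14) = 1*(5*(-14)) = 1*(-70) = -70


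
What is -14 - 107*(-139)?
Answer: 14859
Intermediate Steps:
-14 - 107*(-139) = -14 + 14873 = 14859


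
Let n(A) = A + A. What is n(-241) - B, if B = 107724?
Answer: -108206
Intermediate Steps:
n(A) = 2*A
n(-241) - B = 2*(-241) - 1*107724 = -482 - 107724 = -108206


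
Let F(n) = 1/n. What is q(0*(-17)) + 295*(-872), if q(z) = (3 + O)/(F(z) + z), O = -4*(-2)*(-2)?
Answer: -257240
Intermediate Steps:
O = -16 (O = 8*(-2) = -16)
q(z) = -13/(z + 1/z) (q(z) = (3 - 16)/(1/z + z) = -13/(z + 1/z))
q(0*(-17)) + 295*(-872) = -13*0*(-17)/(1 + (0*(-17))²) + 295*(-872) = -13*0/(1 + 0²) - 257240 = -13*0/(1 + 0) - 257240 = -13*0/1 - 257240 = -13*0*1 - 257240 = 0 - 257240 = -257240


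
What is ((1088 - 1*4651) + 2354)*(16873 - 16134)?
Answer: -893451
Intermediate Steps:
((1088 - 1*4651) + 2354)*(16873 - 16134) = ((1088 - 4651) + 2354)*739 = (-3563 + 2354)*739 = -1209*739 = -893451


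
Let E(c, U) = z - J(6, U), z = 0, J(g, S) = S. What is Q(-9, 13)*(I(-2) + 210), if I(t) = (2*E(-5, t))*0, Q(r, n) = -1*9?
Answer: -1890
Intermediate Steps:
Q(r, n) = -9
E(c, U) = -U (E(c, U) = 0 - U = -U)
I(t) = 0 (I(t) = (2*(-t))*0 = -2*t*0 = 0)
Q(-9, 13)*(I(-2) + 210) = -9*(0 + 210) = -9*210 = -1890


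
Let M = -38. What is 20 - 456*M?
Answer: 17348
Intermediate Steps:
20 - 456*M = 20 - 456*(-38) = 20 + 17328 = 17348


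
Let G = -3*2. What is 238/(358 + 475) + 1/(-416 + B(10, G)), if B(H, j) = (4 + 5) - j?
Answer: 795/2807 ≈ 0.28322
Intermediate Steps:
G = -6
B(H, j) = 9 - j
238/(358 + 475) + 1/(-416 + B(10, G)) = 238/(358 + 475) + 1/(-416 + (9 - 1*(-6))) = 238/833 + 1/(-416 + (9 + 6)) = 238*(1/833) + 1/(-416 + 15) = 2/7 + 1/(-401) = 2/7 - 1/401 = 795/2807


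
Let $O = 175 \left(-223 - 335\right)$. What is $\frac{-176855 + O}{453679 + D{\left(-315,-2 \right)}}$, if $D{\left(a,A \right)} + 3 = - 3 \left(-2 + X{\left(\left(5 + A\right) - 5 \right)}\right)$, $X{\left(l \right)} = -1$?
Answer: $- \frac{1771}{2927} \approx -0.60506$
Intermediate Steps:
$O = -97650$ ($O = 175 \left(-558\right) = -97650$)
$D{\left(a,A \right)} = 6$ ($D{\left(a,A \right)} = -3 - 3 \left(-2 - 1\right) = -3 - -9 = -3 + 9 = 6$)
$\frac{-176855 + O}{453679 + D{\left(-315,-2 \right)}} = \frac{-176855 - 97650}{453679 + 6} = - \frac{274505}{453685} = \left(-274505\right) \frac{1}{453685} = - \frac{1771}{2927}$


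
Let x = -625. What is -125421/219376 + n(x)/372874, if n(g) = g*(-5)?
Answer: -23040339977/40899803312 ≈ -0.56334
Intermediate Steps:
n(g) = -5*g
-125421/219376 + n(x)/372874 = -125421/219376 - 5*(-625)/372874 = -125421*1/219376 + 3125*(1/372874) = -125421/219376 + 3125/372874 = -23040339977/40899803312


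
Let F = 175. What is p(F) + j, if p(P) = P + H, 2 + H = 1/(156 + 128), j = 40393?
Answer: 11520745/284 ≈ 40566.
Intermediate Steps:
H = -567/284 (H = -2 + 1/(156 + 128) = -2 + 1/284 = -567/284 ≈ -1.9965)
p(P) = -567/284 + P (p(P) = P - 567/284 = -567/284 + P)
p(F) + j = (-567/284 + 175) + 40393 = 49133/284 + 40393 = 11520745/284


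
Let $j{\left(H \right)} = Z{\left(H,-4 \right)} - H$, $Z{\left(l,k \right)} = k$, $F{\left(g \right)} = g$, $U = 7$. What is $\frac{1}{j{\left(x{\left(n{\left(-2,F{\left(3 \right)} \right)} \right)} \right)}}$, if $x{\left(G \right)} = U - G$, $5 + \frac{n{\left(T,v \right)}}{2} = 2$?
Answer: $- \frac{1}{17} \approx -0.058824$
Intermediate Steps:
$n{\left(T,v \right)} = -6$ ($n{\left(T,v \right)} = -10 + 2 \cdot 2 = -10 + 4 = -6$)
$x{\left(G \right)} = 7 - G$
$j{\left(H \right)} = -4 - H$
$\frac{1}{j{\left(x{\left(n{\left(-2,F{\left(3 \right)} \right)} \right)} \right)}} = \frac{1}{-4 - \left(7 - -6\right)} = \frac{1}{-4 - \left(7 + 6\right)} = \frac{1}{-4 - 13} = \frac{1}{-17} = - \frac{1}{17}$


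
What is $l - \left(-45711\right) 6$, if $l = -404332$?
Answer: $-130066$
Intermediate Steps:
$l - \left(-45711\right) 6 = -404332 - \left(-45711\right) 6 = -404332 - -274266 = -404332 + 274266 = -130066$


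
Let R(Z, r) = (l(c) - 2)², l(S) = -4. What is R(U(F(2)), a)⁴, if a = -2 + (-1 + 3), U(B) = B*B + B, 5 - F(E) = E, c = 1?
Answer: 1679616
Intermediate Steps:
F(E) = 5 - E
U(B) = B + B² (U(B) = B² + B = B + B²)
a = 0 (a = -2 + 2 = 0)
R(Z, r) = 36 (R(Z, r) = (-4 - 2)² = (-6)² = 36)
R(U(F(2)), a)⁴ = 36⁴ = 1679616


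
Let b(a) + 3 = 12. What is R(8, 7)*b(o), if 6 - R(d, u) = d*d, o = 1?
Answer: -522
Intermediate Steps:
R(d, u) = 6 - d² (R(d, u) = 6 - d*d = 6 - d²)
b(a) = 9 (b(a) = -3 + 12 = 9)
R(8, 7)*b(o) = (6 - 1*8²)*9 = (6 - 1*64)*9 = (6 - 64)*9 = -58*9 = -522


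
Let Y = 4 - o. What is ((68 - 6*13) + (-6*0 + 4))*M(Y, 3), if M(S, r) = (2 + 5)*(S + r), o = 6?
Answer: -42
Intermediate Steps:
Y = -2 (Y = 4 - 1*6 = 4 - 6 = -2)
M(S, r) = 7*S + 7*r (M(S, r) = 7*(S + r) = 7*S + 7*r)
((68 - 6*13) + (-6*0 + 4))*M(Y, 3) = ((68 - 6*13) + (-6*0 + 4))*(7*(-2) + 7*3) = ((68 - 1*78) + (0 + 4))*(-14 + 21) = ((68 - 78) + 4)*7 = (-10 + 4)*7 = -6*7 = -42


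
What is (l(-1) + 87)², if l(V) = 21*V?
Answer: 4356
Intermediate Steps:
(l(-1) + 87)² = (21*(-1) + 87)² = (-21 + 87)² = 66² = 4356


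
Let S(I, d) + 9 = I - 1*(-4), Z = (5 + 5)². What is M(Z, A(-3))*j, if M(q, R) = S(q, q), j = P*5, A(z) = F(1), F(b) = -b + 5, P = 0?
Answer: 0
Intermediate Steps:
F(b) = 5 - b
A(z) = 4 (A(z) = 5 - 1*1 = 5 - 1 = 4)
Z = 100 (Z = 10² = 100)
j = 0 (j = 0*5 = 0)
S(I, d) = -5 + I (S(I, d) = -9 + (I - 1*(-4)) = -9 + (I + 4) = -9 + (4 + I) = -5 + I)
M(q, R) = -5 + q
M(Z, A(-3))*j = (-5 + 100)*0 = 95*0 = 0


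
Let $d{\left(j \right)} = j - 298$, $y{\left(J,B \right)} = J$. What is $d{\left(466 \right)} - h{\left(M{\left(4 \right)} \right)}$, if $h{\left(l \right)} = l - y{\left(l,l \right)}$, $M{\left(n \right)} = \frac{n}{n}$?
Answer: $168$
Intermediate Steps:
$d{\left(j \right)} = -298 + j$
$M{\left(n \right)} = 1$
$h{\left(l \right)} = 0$ ($h{\left(l \right)} = l - l = 0$)
$d{\left(466 \right)} - h{\left(M{\left(4 \right)} \right)} = \left(-298 + 466\right) - 0 = 168 + 0 = 168$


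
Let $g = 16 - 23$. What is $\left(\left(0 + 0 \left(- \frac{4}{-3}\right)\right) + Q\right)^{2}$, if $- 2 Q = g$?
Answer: $\frac{49}{4} \approx 12.25$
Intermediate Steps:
$g = -7$ ($g = 16 - 23 = -7$)
$Q = \frac{7}{2}$ ($Q = \left(- \frac{1}{2}\right) \left(-7\right) = \frac{7}{2} \approx 3.5$)
$\left(\left(0 + 0 \left(- \frac{4}{-3}\right)\right) + Q\right)^{2} = \left(\left(0 + 0 \left(- \frac{4}{-3}\right)\right) + \frac{7}{2}\right)^{2} = \left(\left(0 + 0 \left(\left(-4\right) \left(- \frac{1}{3}\right)\right)\right) + \frac{7}{2}\right)^{2} = \left(\left(0 + 0 \cdot \frac{4}{3}\right) + \frac{7}{2}\right)^{2} = \left(\left(0 + 0\right) + \frac{7}{2}\right)^{2} = \left(0 + \frac{7}{2}\right)^{2} = \left(\frac{7}{2}\right)^{2} = \frac{49}{4}$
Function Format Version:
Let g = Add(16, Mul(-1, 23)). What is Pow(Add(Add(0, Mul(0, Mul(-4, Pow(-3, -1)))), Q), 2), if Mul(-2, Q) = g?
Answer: Rational(49, 4) ≈ 12.250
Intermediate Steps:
g = -7 (g = Add(16, -23) = -7)
Q = Rational(7, 2) (Q = Mul(Rational(-1, 2), -7) = Rational(7, 2) ≈ 3.5000)
Pow(Add(Add(0, Mul(0, Mul(-4, Pow(-3, -1)))), Q), 2) = Pow(Add(Add(0, Mul(0, Mul(-4, Pow(-3, -1)))), Rational(7, 2)), 2) = Pow(Add(Add(0, Mul(0, Mul(-4, Rational(-1, 3)))), Rational(7, 2)), 2) = Pow(Add(Add(0, Mul(0, Rational(4, 3))), Rational(7, 2)), 2) = Pow(Add(Add(0, 0), Rational(7, 2)), 2) = Pow(Add(0, Rational(7, 2)), 2) = Pow(Rational(7, 2), 2) = Rational(49, 4)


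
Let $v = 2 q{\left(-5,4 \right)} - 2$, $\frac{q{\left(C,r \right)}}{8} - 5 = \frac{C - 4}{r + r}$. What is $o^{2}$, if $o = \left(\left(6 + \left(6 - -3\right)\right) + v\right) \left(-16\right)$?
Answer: $1440000$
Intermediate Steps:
$q{\left(C,r \right)} = 40 + \frac{4 \left(-4 + C\right)}{r}$ ($q{\left(C,r \right)} = 40 + 8 \frac{C - 4}{r + r} = 40 + 8 \frac{-4 + C}{2 r} = 40 + \frac{4 \left(-4 + C\right)}{r}$)
$v = 60$ ($v = 2 \frac{4 \left(-4 - 5 + 10 \cdot 4\right)}{4} - 2 = 2 \cdot 4 \cdot \frac{1}{4} \left(-4 - 5 + 40\right) - 2 = 2 \cdot 4 \cdot \frac{1}{4} \cdot 31 - 2 = 2 \cdot 31 - 2 = 62 - 2 = 60$)
$o = -1200$ ($o = \left(\left(6 + \left(6 - -3\right)\right) + 60\right) \left(-16\right) = \left(\left(6 + \left(6 + 3\right)\right) + 60\right) \left(-16\right) = \left(\left(6 + 9\right) + 60\right) \left(-16\right) = \left(15 + 60\right) \left(-16\right) = 75 \left(-16\right) = -1200$)
$o^{2} = \left(-1200\right)^{2} = 1440000$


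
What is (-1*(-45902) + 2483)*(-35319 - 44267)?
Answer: -3850768610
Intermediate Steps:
(-1*(-45902) + 2483)*(-35319 - 44267) = (45902 + 2483)*(-79586) = 48385*(-79586) = -3850768610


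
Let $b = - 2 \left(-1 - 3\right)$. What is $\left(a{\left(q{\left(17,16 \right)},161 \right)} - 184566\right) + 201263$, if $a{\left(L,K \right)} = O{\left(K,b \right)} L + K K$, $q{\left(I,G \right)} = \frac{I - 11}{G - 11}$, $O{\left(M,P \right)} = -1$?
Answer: $\frac{213084}{5} \approx 42617.0$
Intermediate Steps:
$b = 8$ ($b = \left(-2\right) \left(-4\right) = 8$)
$q{\left(I,G \right)} = \frac{-11 + I}{-11 + G}$
$a{\left(L,K \right)} = K^{2} - L$ ($a{\left(L,K \right)} = - L + K K = - L + K^{2} = K^{2} - L$)
$\left(a{\left(q{\left(17,16 \right)},161 \right)} - 184566\right) + 201263 = \left(\left(161^{2} - \frac{-11 + 17}{-11 + 16}\right) - 184566\right) + 201263 = \left(\left(25921 - \frac{1}{5} \cdot 6\right) - 184566\right) + 201263 = \left(\left(25921 - \frac{6}{5}\right) - 184566\right) + 201263 = \left(\frac{129599}{5} - 184566\right) + 201263 = - \frac{793231}{5} + 201263 = \frac{213084}{5}$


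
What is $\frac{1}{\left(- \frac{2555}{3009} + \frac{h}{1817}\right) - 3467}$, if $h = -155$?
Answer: $- \frac{5467353}{18960421681} \approx -0.00028836$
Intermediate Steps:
$\frac{1}{\left(- \frac{2555}{3009} + \frac{h}{1817}\right) - 3467} = \frac{1}{\left(- \frac{2555}{3009} - \frac{155}{1817}\right) - 3467} = \frac{1}{- \frac{5108830}{5467353} - 3467} = \frac{1}{- \frac{18960421681}{5467353}} = - \frac{5467353}{18960421681}$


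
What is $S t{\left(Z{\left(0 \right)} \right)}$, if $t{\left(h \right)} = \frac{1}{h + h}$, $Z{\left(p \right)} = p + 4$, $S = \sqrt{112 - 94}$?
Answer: $\frac{3 \sqrt{2}}{8} \approx 0.53033$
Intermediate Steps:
$S = 3 \sqrt{2}$ ($S = \sqrt{18} = 3 \sqrt{2} \approx 4.2426$)
$Z{\left(p \right)} = 4 + p$
$t{\left(h \right)} = \frac{1}{2 h}$
$S t{\left(Z{\left(0 \right)} \right)} = 3 \sqrt{2} \frac{1}{2 \left(4 + 0\right)} = 3 \sqrt{2} \frac{1}{2 \cdot 4} = 3 \sqrt{2} \cdot \frac{1}{2} \cdot \frac{1}{4} = 3 \sqrt{2} \cdot \frac{1}{8} = \frac{3 \sqrt{2}}{8}$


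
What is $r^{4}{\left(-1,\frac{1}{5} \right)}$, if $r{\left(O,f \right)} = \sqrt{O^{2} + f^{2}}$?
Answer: $\frac{676}{625} \approx 1.0816$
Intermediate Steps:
$r^{4}{\left(-1,\frac{1}{5} \right)} = \left(\sqrt{\left(-1\right)^{2} + \left(\frac{1}{5}\right)^{2}}\right)^{4} = \left(\sqrt{1 + \left(\frac{1}{5}\right)^{2}}\right)^{4} = \left(\sqrt{1 + \frac{1}{25}}\right)^{4} = \left(\sqrt{\frac{26}{25}}\right)^{4} = \left(\frac{\sqrt{26}}{5}\right)^{4} = \frac{676}{625}$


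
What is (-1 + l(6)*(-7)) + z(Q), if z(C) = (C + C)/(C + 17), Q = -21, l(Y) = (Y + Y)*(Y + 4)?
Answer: -1661/2 ≈ -830.50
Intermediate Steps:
l(Y) = 2*Y*(4 + Y) (l(Y) = (2*Y)*(4 + Y) = 2*Y*(4 + Y))
z(C) = 2*C/(17 + C) (z(C) = (2*C)/(17 + C) = 2*C/(17 + C))
(-1 + l(6)*(-7)) + z(Q) = (-1 + (2*6*(4 + 6))*(-7)) + 2*(-21)/(17 - 21) = (-1 + (2*6*10)*(-7)) + 2*(-21)/(-4) = (-1 + 120*(-7)) + 2*(-21)*(-¼) = (-1 - 840) + 21/2 = -841 + 21/2 = -1661/2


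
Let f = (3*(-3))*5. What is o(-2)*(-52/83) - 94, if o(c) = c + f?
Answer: -5358/83 ≈ -64.554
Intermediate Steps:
f = -45 (f = -9*5 = -45)
o(c) = -45 + c (o(c) = c - 45 = -45 + c)
o(-2)*(-52/83) - 94 = (-45 - 2)*(-52/83) - 94 = -(-2444)/83 - 94 = -47*(-52/83) - 94 = 2444/83 - 94 = -5358/83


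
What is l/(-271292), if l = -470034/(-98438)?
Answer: -235017/13352720948 ≈ -1.7601e-5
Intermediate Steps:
l = 235017/49219 (l = -470034*(-1/98438) = 235017/49219 ≈ 4.7749)
l/(-271292) = (235017/49219)/(-271292) = (235017/49219)*(-1/271292) = -235017/13352720948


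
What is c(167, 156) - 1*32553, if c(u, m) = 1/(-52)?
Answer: -1692757/52 ≈ -32553.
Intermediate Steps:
c(u, m) = -1/52
c(167, 156) - 1*32553 = -1/52 - 1*32553 = -1/52 - 32553 = -1692757/52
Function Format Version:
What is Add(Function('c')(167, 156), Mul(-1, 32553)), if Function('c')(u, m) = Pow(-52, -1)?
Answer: Rational(-1692757, 52) ≈ -32553.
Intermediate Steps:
Function('c')(u, m) = Rational(-1, 52)
Add(Function('c')(167, 156), Mul(-1, 32553)) = Add(Rational(-1, 52), Mul(-1, 32553)) = Add(Rational(-1, 52), -32553) = Rational(-1692757, 52)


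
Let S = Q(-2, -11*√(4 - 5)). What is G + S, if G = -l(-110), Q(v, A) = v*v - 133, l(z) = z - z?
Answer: -129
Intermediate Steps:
l(z) = 0
Q(v, A) = -133 + v² (Q(v, A) = v² - 133 = -133 + v²)
S = -129 (S = -133 + (-2)² = -133 + 4 = -129)
G = 0 (G = -1*0 = 0)
G + S = 0 - 129 = -129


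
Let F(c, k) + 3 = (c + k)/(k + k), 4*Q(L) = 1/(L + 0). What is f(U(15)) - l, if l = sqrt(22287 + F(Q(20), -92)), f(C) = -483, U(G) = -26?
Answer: -483 - sqrt(75446402970)/1840 ≈ -632.28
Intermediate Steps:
Q(L) = 1/(4*L) (Q(L) = 1/(4*(L + 0)) = 1/(4*L))
F(c, k) = -3 + (c + k)/(2*k) (F(c, k) = -3 + (c + k)/(k + k) = -3 + (c + k)/((2*k)) = -3 + (c + k)*(1/(2*k)) = -3 + (c + k)/(2*k))
l = sqrt(75446402970)/1840 (l = sqrt(22287 + (1/2)*((1/4)/20 - 5*(-92))/(-92)) = sqrt(22287 + (1/2)*(-1/92)*((1/4)*(1/20) + 460)) = sqrt(22287 + (1/2)*(-1/92)*(1/80 + 460)) = sqrt(22287 + (1/2)*(-1/92)*(36801/80)) = sqrt(22287 - 36801/14720) = sqrt(328027839/14720) = sqrt(75446402970)/1840 ≈ 149.28)
f(U(15)) - l = -483 - sqrt(75446402970)/1840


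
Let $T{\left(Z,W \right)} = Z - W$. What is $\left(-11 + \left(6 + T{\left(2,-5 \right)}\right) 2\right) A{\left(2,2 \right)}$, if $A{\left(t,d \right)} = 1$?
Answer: $15$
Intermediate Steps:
$\left(-11 + \left(6 + T{\left(2,-5 \right)}\right) 2\right) A{\left(2,2 \right)} = \left(-11 + \left(6 + \left(2 - -5\right)\right) 2\right) 1 = \left(-11 + \left(6 + \left(2 + 5\right)\right) 2\right) 1 = \left(-11 + \left(6 + 7\right) 2\right) 1 = \left(-11 + 13 \cdot 2\right) 1 = \left(-11 + 26\right) 1 = 15 \cdot 1 = 15$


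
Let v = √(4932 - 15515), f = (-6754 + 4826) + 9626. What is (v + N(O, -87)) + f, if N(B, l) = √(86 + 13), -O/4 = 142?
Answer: 7698 + 3*√11 + I*√10583 ≈ 7708.0 + 102.87*I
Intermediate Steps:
O = -568 (O = -4*142 = -568)
N(B, l) = 3*√11 (N(B, l) = √99 = 3*√11)
f = 7698 (f = -1928 + 9626 = 7698)
v = I*√10583 (v = √(-10583) = I*√10583 ≈ 102.87*I)
(v + N(O, -87)) + f = (I*√10583 + 3*√11) + 7698 = (3*√11 + I*√10583) + 7698 = 7698 + 3*√11 + I*√10583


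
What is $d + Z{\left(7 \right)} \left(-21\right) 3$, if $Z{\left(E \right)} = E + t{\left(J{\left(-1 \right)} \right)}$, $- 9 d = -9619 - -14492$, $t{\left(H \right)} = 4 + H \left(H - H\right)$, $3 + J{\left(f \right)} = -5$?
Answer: $- \frac{11110}{9} \approx -1234.4$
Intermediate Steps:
$J{\left(f \right)} = -8$ ($J{\left(f \right)} = -3 - 5 = -8$)
$t{\left(H \right)} = 4$ ($t{\left(H \right)} = 4 + H 0 = 4 + 0 = 4$)
$d = - \frac{4873}{9}$ ($d = - \frac{-9619 - -14492}{9} = - \frac{-9619 + 14492}{9} = \left(- \frac{1}{9}\right) 4873 = - \frac{4873}{9} \approx -541.44$)
$Z{\left(E \right)} = 4 + E$ ($Z{\left(E \right)} = E + 4 = 4 + E$)
$d + Z{\left(7 \right)} \left(-21\right) 3 = - \frac{4873}{9} + \left(4 + 7\right) \left(-21\right) 3 = - \frac{4873}{9} + 11 \left(-21\right) 3 = - \frac{4873}{9} - 693 = - \frac{11110}{9}$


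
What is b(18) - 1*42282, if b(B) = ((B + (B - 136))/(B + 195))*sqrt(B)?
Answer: -42282 - 100*sqrt(2)/71 ≈ -42284.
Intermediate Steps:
b(B) = sqrt(B)*(-136 + 2*B)/(195 + B) (b(B) = ((B + (-136 + B))/(195 + B))*sqrt(B) = ((-136 + 2*B)/(195 + B))*sqrt(B) = sqrt(B)*(-136 + 2*B)/(195 + B))
b(18) - 1*42282 = 2*sqrt(18)*(-68 + 18)/(195 + 18) - 1*42282 = 2*(3*sqrt(2))*(-50)/213 - 42282 = 2*(3*sqrt(2))*(1/213)*(-50) - 42282 = -100*sqrt(2)/71 - 42282 = -42282 - 100*sqrt(2)/71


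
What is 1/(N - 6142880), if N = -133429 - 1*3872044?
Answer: -1/10148353 ≈ -9.8538e-8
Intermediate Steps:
N = -4005473 (N = -133429 - 3872044 = -4005473)
1/(N - 6142880) = 1/(-4005473 - 6142880) = 1/(-10148353) = -1/10148353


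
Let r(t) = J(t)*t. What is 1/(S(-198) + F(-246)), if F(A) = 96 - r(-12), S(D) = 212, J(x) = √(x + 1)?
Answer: 7/2192 - 3*I*√11/24112 ≈ 0.0031934 - 0.00041265*I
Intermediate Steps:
J(x) = √(1 + x)
r(t) = t*√(1 + t) (r(t) = √(1 + t)*t = t*√(1 + t))
F(A) = 96 + 12*I*√11 (F(A) = 96 - (-12)*√(1 - 12) = 96 - (-12)*√(-11) = 96 - (-12)*I*√11 = 96 + 12*I*√11)
1/(S(-198) + F(-246)) = 1/(212 + (96 + 12*I*√11)) = 1/(308 + 12*I*√11)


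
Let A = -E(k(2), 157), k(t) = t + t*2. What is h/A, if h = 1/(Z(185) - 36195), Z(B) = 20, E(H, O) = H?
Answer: 1/217050 ≈ 4.6072e-6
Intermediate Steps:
k(t) = 3*t (k(t) = t + 2*t = 3*t)
h = -1/36175 (h = 1/(20 - 36195) = 1/(-36175) = -1/36175 ≈ -2.7643e-5)
A = -6 (A = -3*2 = -1*6 = -6)
h/A = -1/36175/(-6) = -1/36175*(-⅙) = 1/217050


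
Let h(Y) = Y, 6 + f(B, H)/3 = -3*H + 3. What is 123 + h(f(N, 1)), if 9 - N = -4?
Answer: 105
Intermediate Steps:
N = 13 (N = 9 - 1*(-4) = 9 + 4 = 13)
f(B, H) = -9 - 9*H (f(B, H) = -18 + 3*(-3*H + 3) = -18 + 3*(3 - 3*H) = -18 + (9 - 9*H) = -9 - 9*H)
123 + h(f(N, 1)) = 123 + (-9 - 9*1) = 123 + (-9 - 9) = 123 - 18 = 105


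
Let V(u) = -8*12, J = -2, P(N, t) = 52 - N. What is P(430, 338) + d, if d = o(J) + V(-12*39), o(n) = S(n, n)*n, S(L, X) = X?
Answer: -470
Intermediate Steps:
o(n) = n**2 (o(n) = n*n = n**2)
V(u) = -96
d = -92 (d = (-2)**2 - 96 = 4 - 96 = -92)
P(430, 338) + d = (52 - 1*430) - 92 = (52 - 430) - 92 = -378 - 92 = -470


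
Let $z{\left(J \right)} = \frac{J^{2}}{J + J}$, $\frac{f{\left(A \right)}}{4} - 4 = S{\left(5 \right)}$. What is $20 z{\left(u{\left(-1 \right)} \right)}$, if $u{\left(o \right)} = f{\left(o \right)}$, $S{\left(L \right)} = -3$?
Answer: $40$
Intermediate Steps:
$f{\left(A \right)} = 4$ ($f{\left(A \right)} = 16 + 4 \left(-3\right) = 16 - 12 = 4$)
$u{\left(o \right)} = 4$
$z{\left(J \right)} = \frac{J}{2}$ ($z{\left(J \right)} = \frac{J^{2}}{2 J} = \frac{1}{2 J} J^{2} = \frac{J}{2}$)
$20 z{\left(u{\left(-1 \right)} \right)} = 20 \cdot \frac{1}{2} \cdot 4 = 20 \cdot 2 = 40$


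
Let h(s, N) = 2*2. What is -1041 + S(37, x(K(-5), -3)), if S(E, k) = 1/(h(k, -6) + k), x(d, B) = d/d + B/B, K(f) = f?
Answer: -6245/6 ≈ -1040.8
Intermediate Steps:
h(s, N) = 4
x(d, B) = 2 (x(d, B) = 1 + 1 = 2)
S(E, k) = 1/(4 + k)
-1041 + S(37, x(K(-5), -3)) = -1041 + 1/(4 + 2) = -1041 + 1/6 = -1041 + ⅙ = -6245/6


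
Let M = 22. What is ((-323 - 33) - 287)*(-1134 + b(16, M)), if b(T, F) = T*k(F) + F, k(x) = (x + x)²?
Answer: -19202552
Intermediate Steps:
k(x) = 4*x² (k(x) = (2*x)² = 4*x²)
b(T, F) = F + 4*T*F² (b(T, F) = T*(4*F²) + F = 4*T*F² + F = F + 4*T*F²)
((-323 - 33) - 287)*(-1134 + b(16, M)) = ((-323 - 33) - 287)*(-1134 + 22*(1 + 4*22*16)) = (-356 - 287)*(-1134 + 22*(1 + 1408)) = -643*(-1134 + 22*1409) = -643*(-1134 + 30998) = -643*29864 = -19202552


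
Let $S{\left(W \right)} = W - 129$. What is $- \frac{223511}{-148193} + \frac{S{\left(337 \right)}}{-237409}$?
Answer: $\frac{53032698855}{35182351937} \approx 1.5074$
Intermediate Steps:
$S{\left(W \right)} = -129 + W$ ($S{\left(W \right)} = W - 129 = -129 + W$)
$- \frac{223511}{-148193} + \frac{S{\left(337 \right)}}{-237409} = - \frac{223511}{-148193} + \frac{-129 + 337}{-237409} = \left(-223511\right) \left(- \frac{1}{148193}\right) + 208 \left(- \frac{1}{237409}\right) = \frac{223511}{148193} - \frac{208}{237409} = \frac{53032698855}{35182351937}$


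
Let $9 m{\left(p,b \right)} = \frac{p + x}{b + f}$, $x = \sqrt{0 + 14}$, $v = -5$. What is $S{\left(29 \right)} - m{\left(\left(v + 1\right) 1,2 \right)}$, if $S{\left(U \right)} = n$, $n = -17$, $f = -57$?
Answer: $- \frac{8419}{495} + \frac{\sqrt{14}}{495} \approx -17.001$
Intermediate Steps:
$S{\left(U \right)} = -17$
$x = \sqrt{14} \approx 3.7417$
$m{\left(p,b \right)} = \frac{p + \sqrt{14}}{9 \left(-57 + b\right)}$ ($m{\left(p,b \right)} = \frac{\left(p + \sqrt{14}\right) \frac{1}{b - 57}}{9} = \frac{\left(p + \sqrt{14}\right) \frac{1}{-57 + b}}{9} = \frac{\frac{1}{-57 + b} \left(p + \sqrt{14}\right)}{9} = \frac{p + \sqrt{14}}{9 \left(-57 + b\right)}$)
$S{\left(29 \right)} - m{\left(\left(v + 1\right) 1,2 \right)} = -17 - \frac{\left(-5 + 1\right) 1 + \sqrt{14}}{9 \left(-57 + 2\right)} = -17 - \frac{\left(-4\right) 1 + \sqrt{14}}{9 \left(-55\right)} = -17 - \frac{1}{9} \left(- \frac{1}{55}\right) \left(-4 + \sqrt{14}\right) = -17 - \left(\frac{4}{495} - \frac{\sqrt{14}}{495}\right) = - \frac{8419}{495} + \frac{\sqrt{14}}{495}$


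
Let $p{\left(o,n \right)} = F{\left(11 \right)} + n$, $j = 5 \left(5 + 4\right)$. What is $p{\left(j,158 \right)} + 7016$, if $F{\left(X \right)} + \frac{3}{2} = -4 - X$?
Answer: $\frac{14315}{2} \approx 7157.5$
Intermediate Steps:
$F{\left(X \right)} = - \frac{11}{2} - X$ ($F{\left(X \right)} = - \frac{3}{2} - \left(4 + X\right) = - \frac{11}{2} - X$)
$j = 45$ ($j = 5 \cdot 9 = 45$)
$p{\left(o,n \right)} = - \frac{33}{2} + n$ ($p{\left(o,n \right)} = \left(- \frac{11}{2} - 11\right) + n = - \frac{33}{2} + n$)
$p{\left(j,158 \right)} + 7016 = \left(- \frac{33}{2} + 158\right) + 7016 = \frac{283}{2} + 7016 = \frac{14315}{2}$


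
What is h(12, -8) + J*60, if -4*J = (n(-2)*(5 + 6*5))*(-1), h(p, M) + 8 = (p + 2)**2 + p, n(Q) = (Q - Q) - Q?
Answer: 1250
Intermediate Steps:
n(Q) = -Q (n(Q) = 0 - Q = -Q)
h(p, M) = -8 + p + (2 + p)**2 (h(p, M) = -8 + ((p + 2)**2 + p) = -8 + ((2 + p)**2 + p) = -8 + (p + (2 + p)**2) = -8 + p + (2 + p)**2)
J = 35/2 (J = -(-1*(-2))*(5 + 6*5)*(-1)/4 = -2*(5 + 30)*(-1)/4 = -2*35*(-1)/4 = -35*(-1)/2 = -1/4*(-70) = 35/2 ≈ 17.500)
h(12, -8) + J*60 = (-8 + 12 + (2 + 12)**2) + (35/2)*60 = (-8 + 12 + 14**2) + 1050 = (-8 + 12 + 196) + 1050 = 200 + 1050 = 1250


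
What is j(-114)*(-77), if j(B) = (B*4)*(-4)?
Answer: -140448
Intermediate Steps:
j(B) = -16*B (j(B) = (4*B)*(-4) = -16*B)
j(-114)*(-77) = -16*(-114)*(-77) = 1824*(-77) = -140448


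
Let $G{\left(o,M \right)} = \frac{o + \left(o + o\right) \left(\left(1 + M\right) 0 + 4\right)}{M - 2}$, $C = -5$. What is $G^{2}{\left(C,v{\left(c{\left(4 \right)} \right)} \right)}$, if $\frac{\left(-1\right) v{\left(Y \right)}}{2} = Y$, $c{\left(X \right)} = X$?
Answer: $\frac{81}{4} \approx 20.25$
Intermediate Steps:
$v{\left(Y \right)} = - 2 Y$
$G{\left(o,M \right)} = \frac{9 o}{-2 + M}$ ($G{\left(o,M \right)} = \frac{o + 2 o \left(0 + 4\right)}{-2 + M} = \frac{o + 2 o 4}{-2 + M} = \frac{o + 8 o}{-2 + M} = \frac{9 o}{-2 + M}$)
$G^{2}{\left(C,v{\left(c{\left(4 \right)} \right)} \right)} = \left(9 \left(-5\right) \frac{1}{-2 - 8}\right)^{2} = \left(9 \left(-5\right) \frac{1}{-10}\right)^{2} = \left(9 \left(-5\right) \left(- \frac{1}{10}\right)\right)^{2} = \left(\frac{9}{2}\right)^{2} = \frac{81}{4}$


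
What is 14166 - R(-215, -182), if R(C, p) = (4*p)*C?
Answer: -142354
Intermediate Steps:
R(C, p) = 4*C*p
14166 - R(-215, -182) = 14166 - 4*(-215)*(-182) = 14166 - 1*156520 = 14166 - 156520 = -142354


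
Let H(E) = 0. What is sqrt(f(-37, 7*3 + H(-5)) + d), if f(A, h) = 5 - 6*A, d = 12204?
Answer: sqrt(12431) ≈ 111.49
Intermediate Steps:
sqrt(f(-37, 7*3 + H(-5)) + d) = sqrt((5 - 6*(-37)) + 12204) = sqrt((5 + 222) + 12204) = sqrt(227 + 12204) = sqrt(12431)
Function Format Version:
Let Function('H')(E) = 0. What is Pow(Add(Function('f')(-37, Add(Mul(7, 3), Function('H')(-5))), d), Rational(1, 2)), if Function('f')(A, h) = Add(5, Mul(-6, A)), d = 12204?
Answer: Pow(12431, Rational(1, 2)) ≈ 111.49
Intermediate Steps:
Pow(Add(Function('f')(-37, Add(Mul(7, 3), Function('H')(-5))), d), Rational(1, 2)) = Pow(Add(Add(5, Mul(-6, -37)), 12204), Rational(1, 2)) = Pow(Add(Add(5, 222), 12204), Rational(1, 2)) = Pow(Add(227, 12204), Rational(1, 2)) = Pow(12431, Rational(1, 2))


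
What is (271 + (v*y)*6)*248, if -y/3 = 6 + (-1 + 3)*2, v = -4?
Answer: 245768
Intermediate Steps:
y = -30 (y = -3*(6 + (-1 + 3)*2) = -3*(6 + 2*2) = -3*(6 + 4) = -3*10 = -30)
(271 + (v*y)*6)*248 = (271 - 4*(-30)*6)*248 = (271 + 120*6)*248 = (271 + 720)*248 = 991*248 = 245768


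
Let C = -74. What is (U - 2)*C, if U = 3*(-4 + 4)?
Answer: 148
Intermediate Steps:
U = 0 (U = 3*0 = 0)
(U - 2)*C = (0 - 2)*(-74) = -2*(-74) = 148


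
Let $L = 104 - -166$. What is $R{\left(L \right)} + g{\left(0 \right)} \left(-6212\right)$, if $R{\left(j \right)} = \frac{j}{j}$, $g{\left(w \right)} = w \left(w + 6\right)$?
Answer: $1$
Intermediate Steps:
$g{\left(w \right)} = w \left(6 + w\right)$
$L = 270$ ($L = 104 + 166 = 270$)
$R{\left(j \right)} = 1$
$R{\left(L \right)} + g{\left(0 \right)} \left(-6212\right) = 1 + 0 \left(6 + 0\right) \left(-6212\right) = 1 + 0 \cdot 6 \left(-6212\right) = 1 + 0 \left(-6212\right) = 1 + 0 = 1$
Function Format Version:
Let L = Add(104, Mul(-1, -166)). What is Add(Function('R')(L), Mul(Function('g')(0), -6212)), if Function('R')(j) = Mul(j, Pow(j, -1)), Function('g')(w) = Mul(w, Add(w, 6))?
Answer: 1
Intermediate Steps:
Function('g')(w) = Mul(w, Add(6, w))
L = 270 (L = Add(104, 166) = 270)
Function('R')(j) = 1
Add(Function('R')(L), Mul(Function('g')(0), -6212)) = Add(1, Mul(Mul(0, Add(6, 0)), -6212)) = Add(1, Mul(Mul(0, 6), -6212)) = Add(1, Mul(0, -6212)) = Add(1, 0) = 1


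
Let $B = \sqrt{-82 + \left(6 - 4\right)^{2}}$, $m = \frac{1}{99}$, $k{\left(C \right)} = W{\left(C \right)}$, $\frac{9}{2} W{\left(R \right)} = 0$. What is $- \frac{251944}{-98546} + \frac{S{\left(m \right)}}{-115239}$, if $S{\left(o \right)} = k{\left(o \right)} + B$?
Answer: $\frac{17996}{7039} - \frac{i \sqrt{78}}{115239} \approx 2.5566 - 7.6639 \cdot 10^{-5} i$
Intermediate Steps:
$W{\left(R \right)} = 0$ ($W{\left(R \right)} = \frac{2}{9} \cdot 0 = 0$)
$k{\left(C \right)} = 0$
$m = \frac{1}{99} \approx 0.010101$
$B = i \sqrt{78}$ ($B = \sqrt{-82 + 2^{2}} = \sqrt{-82 + 4} = \sqrt{-78} = i \sqrt{78} \approx 8.8318 i$)
$S{\left(o \right)} = i \sqrt{78}$ ($S{\left(o \right)} = 0 + i \sqrt{78} = i \sqrt{78}$)
$- \frac{251944}{-98546} + \frac{S{\left(m \right)}}{-115239} = - \frac{251944}{-98546} + \frac{i \sqrt{78}}{-115239} = \left(-251944\right) \left(- \frac{1}{98546}\right) + i \sqrt{78} \left(- \frac{1}{115239}\right) = \frac{17996}{7039} - \frac{i \sqrt{78}}{115239}$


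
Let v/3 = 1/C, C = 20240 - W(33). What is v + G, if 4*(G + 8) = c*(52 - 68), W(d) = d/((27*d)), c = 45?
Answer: -102737971/546479 ≈ -188.00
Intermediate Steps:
W(d) = 1/27 (W(d) = d*(1/(27*d)) = 1/27)
C = 546479/27 (C = 20240 - 1*1/27 = 20240 - 1/27 = 546479/27 ≈ 20240.)
v = 81/546479 (v = 3/(546479/27) = 3*(27/546479) = 81/546479 ≈ 0.00014822)
G = -188 (G = -8 + (45*(52 - 68))/4 = -8 + (45*(-16))/4 = -8 + (¼)*(-720) = -8 - 180 = -188)
v + G = 81/546479 - 188 = -102737971/546479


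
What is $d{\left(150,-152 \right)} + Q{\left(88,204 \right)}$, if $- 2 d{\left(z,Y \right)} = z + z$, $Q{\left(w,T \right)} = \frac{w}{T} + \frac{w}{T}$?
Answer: $- \frac{7606}{51} \approx -149.14$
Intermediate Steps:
$Q{\left(w,T \right)} = \frac{2 w}{T}$
$d{\left(z,Y \right)} = - z$ ($d{\left(z,Y \right)} = - \frac{z + z}{2} = - \frac{2 z}{2} = - z$)
$d{\left(150,-152 \right)} + Q{\left(88,204 \right)} = \left(-1\right) 150 + 2 \cdot 88 \cdot \frac{1}{204} = -150 + 2 \cdot 88 \cdot \frac{1}{204} = -150 + \frac{44}{51} = - \frac{7606}{51}$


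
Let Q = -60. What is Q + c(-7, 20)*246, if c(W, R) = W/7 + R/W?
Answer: -7062/7 ≈ -1008.9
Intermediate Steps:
c(W, R) = W/7 + R/W (c(W, R) = W*(⅐) + R/W = W/7 + R/W)
Q + c(-7, 20)*246 = -60 + ((⅐)*(-7) + 20/(-7))*246 = -60 + (-1 + 20*(-⅐))*246 = -60 + (-1 - 20/7)*246 = -60 - 27/7*246 = -60 - 6642/7 = -7062/7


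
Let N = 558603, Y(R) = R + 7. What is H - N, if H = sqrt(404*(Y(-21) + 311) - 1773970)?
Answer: -558603 + I*sqrt(1653982) ≈ -5.586e+5 + 1286.1*I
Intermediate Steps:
Y(R) = 7 + R
H = I*sqrt(1653982) (H = sqrt(404*((7 - 21) + 311) - 1773970) = sqrt(404*(-14 + 311) - 1773970) = sqrt(404*297 - 1773970) = sqrt(119988 - 1773970) = sqrt(-1653982) = I*sqrt(1653982) ≈ 1286.1*I)
H - N = I*sqrt(1653982) - 1*558603 = I*sqrt(1653982) - 558603 = -558603 + I*sqrt(1653982)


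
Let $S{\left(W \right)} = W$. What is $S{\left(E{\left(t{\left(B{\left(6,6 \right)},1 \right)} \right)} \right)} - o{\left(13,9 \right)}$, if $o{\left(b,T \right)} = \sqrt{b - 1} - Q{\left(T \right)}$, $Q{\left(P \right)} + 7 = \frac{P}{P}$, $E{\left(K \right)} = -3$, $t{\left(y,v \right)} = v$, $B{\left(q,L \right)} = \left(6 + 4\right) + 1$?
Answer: $-9 - 2 \sqrt{3} \approx -12.464$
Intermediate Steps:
$B{\left(q,L \right)} = 11$ ($B{\left(q,L \right)} = 10 + 1 = 11$)
$Q{\left(P \right)} = -6$ ($Q{\left(P \right)} = -7 + \frac{P}{P} = -7 + 1 = -6$)
$o{\left(b,T \right)} = 6 + \sqrt{-1 + b}$ ($o{\left(b,T \right)} = \sqrt{b - 1} - -6 = \sqrt{-1 + b} + 6 = 6 + \sqrt{-1 + b}$)
$S{\left(E{\left(t{\left(B{\left(6,6 \right)},1 \right)} \right)} \right)} - o{\left(13,9 \right)} = -3 - \left(6 + \sqrt{-1 + 13}\right) = -3 - \left(6 + \sqrt{12}\right) = -3 - \left(6 + 2 \sqrt{3}\right) = -9 - 2 \sqrt{3}$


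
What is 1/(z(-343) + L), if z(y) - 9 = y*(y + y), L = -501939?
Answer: -1/266632 ≈ -3.7505e-6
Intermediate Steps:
z(y) = 9 + 2*y² (z(y) = 9 + y*(y + y) = 9 + y*(2*y) = 9 + 2*y²)
1/(z(-343) + L) = 1/((9 + 2*(-343)²) - 501939) = 1/((9 + 2*117649) - 501939) = 1/((9 + 235298) - 501939) = 1/(235307 - 501939) = 1/(-266632) = -1/266632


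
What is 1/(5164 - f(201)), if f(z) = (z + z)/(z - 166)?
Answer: 35/180338 ≈ 0.00019408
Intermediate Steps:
f(z) = 2*z/(-166 + z) (f(z) = (2*z)/(-166 + z) = 2*z/(-166 + z))
1/(5164 - f(201)) = 1/(5164 - 2*201/(-166 + 201)) = 1/(5164 - 2*201/35) = 1/(5164 - 1*402/35) = 1/(5164 - 402/35) = 1/(180338/35) = 35/180338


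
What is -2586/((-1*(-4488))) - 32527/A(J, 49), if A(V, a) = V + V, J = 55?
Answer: -1108073/3740 ≈ -296.28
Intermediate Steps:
A(V, a) = 2*V
-2586/((-1*(-4488))) - 32527/A(J, 49) = -2586/((-1*(-4488))) - 32527/(2*55) = -2586/4488 - 32527/110 = -2586*1/4488 - 32527*1/110 = -431/748 - 2957/10 = -1108073/3740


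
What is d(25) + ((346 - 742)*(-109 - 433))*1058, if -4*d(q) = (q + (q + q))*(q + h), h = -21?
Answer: 227080581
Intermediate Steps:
d(q) = -3*q*(-21 + q)/4 (d(q) = -(q + (q + q))*(q - 21)/4 = -(q + 2*q)*(-21 + q)/4 = -3*q*(-21 + q)/4)
d(25) + ((346 - 742)*(-109 - 433))*1058 = (¾)*25*(21 - 1*25) + ((346 - 742)*(-109 - 433))*1058 = (¾)*25*(21 - 25) - 396*(-542)*1058 = (¾)*25*(-4) + 214632*1058 = -75 + 227080656 = 227080581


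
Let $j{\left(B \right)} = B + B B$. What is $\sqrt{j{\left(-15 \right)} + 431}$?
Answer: $\sqrt{641} \approx 25.318$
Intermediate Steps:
$j{\left(B \right)} = B + B^{2}$
$\sqrt{j{\left(-15 \right)} + 431} = \sqrt{- 15 \left(1 - 15\right) + 431} = \sqrt{\left(-15\right) \left(-14\right) + 431} = \sqrt{210 + 431} = \sqrt{641}$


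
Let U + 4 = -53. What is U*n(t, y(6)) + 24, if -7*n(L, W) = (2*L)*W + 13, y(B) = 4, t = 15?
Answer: 1107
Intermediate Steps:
U = -57 (U = -4 - 53 = -57)
n(L, W) = -13/7 - 2*L*W/7 (n(L, W) = -((2*L)*W + 13)/7 = -(2*L*W + 13)/7 = -(13 + 2*L*W)/7 = -13/7 - 2*L*W/7)
U*n(t, y(6)) + 24 = -57*(-13/7 - 2/7*15*4) + 24 = -57*(-13/7 - 120/7) + 24 = -57*(-19) + 24 = 1083 + 24 = 1107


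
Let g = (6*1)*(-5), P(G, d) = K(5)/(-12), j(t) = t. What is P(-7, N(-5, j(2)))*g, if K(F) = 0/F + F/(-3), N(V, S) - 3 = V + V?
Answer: -25/6 ≈ -4.1667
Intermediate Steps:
N(V, S) = 3 + 2*V (N(V, S) = 3 + (V + V) = 3 + 2*V)
K(F) = -F/3 (K(F) = 0 + F*(-⅓) = 0 - F/3 = -F/3)
P(G, d) = 5/36 (P(G, d) = -⅓*5/(-12) = -5/3*(-1/12) = 5/36)
g = -30 (g = 6*(-5) = -30)
P(-7, N(-5, j(2)))*g = (5/36)*(-30) = -25/6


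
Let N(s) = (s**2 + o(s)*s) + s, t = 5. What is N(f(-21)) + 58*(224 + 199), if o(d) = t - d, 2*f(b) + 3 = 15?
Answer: 24570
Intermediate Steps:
f(b) = 6 (f(b) = -3/2 + (1/2)*15 = -3/2 + 15/2 = 6)
o(d) = 5 - d
N(s) = s + s**2 + s*(5 - s) (N(s) = (s**2 + (5 - s)*s) + s = (s**2 + s*(5 - s)) + s = s + s**2 + s*(5 - s))
N(f(-21)) + 58*(224 + 199) = 6*6 + 58*(224 + 199) = 36 + 58*423 = 36 + 24534 = 24570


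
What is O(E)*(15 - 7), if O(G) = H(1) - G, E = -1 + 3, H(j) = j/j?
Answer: -8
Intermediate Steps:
H(j) = 1
E = 2
O(G) = 1 - G
O(E)*(15 - 7) = (1 - 1*2)*(15 - 7) = (1 - 2)*8 = -1*8 = -8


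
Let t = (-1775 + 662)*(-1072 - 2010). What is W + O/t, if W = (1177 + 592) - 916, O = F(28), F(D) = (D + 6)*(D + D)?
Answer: 209001343/245019 ≈ 853.00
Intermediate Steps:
F(D) = 2*D*(6 + D) (F(D) = (6 + D)*(2*D) = 2*D*(6 + D))
O = 1904 (O = 2*28*(6 + 28) = 2*28*34 = 1904)
t = 3430266 (t = -1113*(-3082) = 3430266)
W = 853 (W = 1769 - 916 = 853)
W + O/t = 853 + 1904/3430266 = 853 + 1904*(1/3430266) = 853 + 136/245019 = 209001343/245019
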